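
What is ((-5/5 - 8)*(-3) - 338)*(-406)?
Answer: 126266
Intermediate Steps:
((-5/5 - 8)*(-3) - 338)*(-406) = ((-5*1/5 - 8)*(-3) - 338)*(-406) = ((-1 - 8)*(-3) - 338)*(-406) = (-9*(-3) - 338)*(-406) = (27 - 338)*(-406) = -311*(-406) = 126266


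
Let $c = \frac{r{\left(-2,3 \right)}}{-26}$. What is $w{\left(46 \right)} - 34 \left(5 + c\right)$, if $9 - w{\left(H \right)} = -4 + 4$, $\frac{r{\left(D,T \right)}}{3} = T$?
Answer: $- \frac{1940}{13} \approx -149.23$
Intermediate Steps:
$r{\left(D,T \right)} = 3 T$
$w{\left(H \right)} = 9$ ($w{\left(H \right)} = 9 - \left(-4 + 4\right) = 9 - 0 = 9 + 0 = 9$)
$c = - \frac{9}{26}$ ($c = \frac{3 \cdot 3}{-26} = 9 \left(- \frac{1}{26}\right) = - \frac{9}{26} \approx -0.34615$)
$w{\left(46 \right)} - 34 \left(5 + c\right) = 9 - 34 \left(5 - \frac{9}{26}\right) = 9 - \frac{2057}{13} = - \frac{1940}{13}$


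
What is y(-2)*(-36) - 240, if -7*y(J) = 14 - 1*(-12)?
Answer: -744/7 ≈ -106.29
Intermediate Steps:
y(J) = -26/7 (y(J) = -(14 - 1*(-12))/7 = -(14 + 12)/7 = -⅐*26 = -26/7)
y(-2)*(-36) - 240 = -26/7*(-36) - 240 = 936/7 - 240 = -744/7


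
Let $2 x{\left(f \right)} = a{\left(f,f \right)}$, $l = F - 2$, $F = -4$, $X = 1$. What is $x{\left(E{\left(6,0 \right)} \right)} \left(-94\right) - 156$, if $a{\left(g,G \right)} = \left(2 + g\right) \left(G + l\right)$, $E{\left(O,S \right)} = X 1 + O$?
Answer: $-579$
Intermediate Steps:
$l = -6$ ($l = -4 - 2 = -6$)
$E{\left(O,S \right)} = 1 + O$ ($E{\left(O,S \right)} = 1 \cdot 1 + O = 1 + O$)
$a{\left(g,G \right)} = \left(-6 + G\right) \left(2 + g\right)$ ($a{\left(g,G \right)} = \left(2 + g\right) \left(G - 6\right) = \left(2 + g\right) \left(-6 + G\right) = \left(-6 + G\right) \left(2 + g\right)$)
$x{\left(f \right)} = -6 + \frac{f^{2}}{2} - 2 f$ ($x{\left(f \right)} = \frac{-12 - 6 f + 2 f + f f}{2} = \frac{-12 - 6 f + 2 f + f^{2}}{2} = \frac{-12 + f^{2} - 4 f}{2} = -6 + \frac{f^{2}}{2} - 2 f$)
$x{\left(E{\left(6,0 \right)} \right)} \left(-94\right) - 156 = \left(-6 + \frac{\left(1 + 6\right)^{2}}{2} - 2 \left(1 + 6\right)\right) \left(-94\right) - 156 = \left(-6 + \frac{7^{2}}{2} - 14\right) \left(-94\right) - 156 = \left(-6 + \frac{1}{2} \cdot 49 - 14\right) \left(-94\right) - 156 = \left(-6 + \frac{49}{2} - 14\right) \left(-94\right) - 156 = \frac{9}{2} \left(-94\right) - 156 = -423 - 156 = -579$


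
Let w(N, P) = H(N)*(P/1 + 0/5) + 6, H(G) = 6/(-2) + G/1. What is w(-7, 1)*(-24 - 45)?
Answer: 276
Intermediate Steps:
H(G) = -3 + G (H(G) = 6*(-½) + G*1 = -3 + G)
w(N, P) = 6 + P*(-3 + N) (w(N, P) = (-3 + N)*(P/1 + 0/5) + 6 = (-3 + N)*(P*1 + 0*(⅕)) + 6 = (-3 + N)*(P + 0) + 6 = (-3 + N)*P + 6 = P*(-3 + N) + 6 = 6 + P*(-3 + N))
w(-7, 1)*(-24 - 45) = (6 + 1*(-3 - 7))*(-24 - 45) = (6 + 1*(-10))*(-69) = (6 - 10)*(-69) = -4*(-69) = 276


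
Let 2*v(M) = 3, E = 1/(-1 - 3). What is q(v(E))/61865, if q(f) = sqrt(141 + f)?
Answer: sqrt(570)/123730 ≈ 0.00019296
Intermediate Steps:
E = -1/4 (E = 1/(-4) = -1/4 ≈ -0.25000)
v(M) = 3/2 (v(M) = (1/2)*3 = 3/2)
q(v(E))/61865 = sqrt(141 + 3/2)/61865 = sqrt(285/2)*(1/61865) = (sqrt(570)/2)*(1/61865) = sqrt(570)/123730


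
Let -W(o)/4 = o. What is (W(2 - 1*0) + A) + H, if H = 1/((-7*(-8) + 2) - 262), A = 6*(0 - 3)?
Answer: -5305/204 ≈ -26.005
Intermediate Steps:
W(o) = -4*o
A = -18 (A = 6*(-3) = -18)
H = -1/204 (H = 1/((56 + 2) - 262) = 1/(58 - 262) = 1/(-204) = -1/204 ≈ -0.0049020)
(W(2 - 1*0) + A) + H = (-4*(2 - 1*0) - 18) - 1/204 = (-4*(2 + 0) - 18) - 1/204 = (-4*2 - 18) - 1/204 = (-8 - 18) - 1/204 = -26 - 1/204 = -5305/204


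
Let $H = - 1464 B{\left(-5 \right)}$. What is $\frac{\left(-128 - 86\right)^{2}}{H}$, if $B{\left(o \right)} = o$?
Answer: $\frac{11449}{1830} \approx 6.2563$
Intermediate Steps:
$H = 7320$ ($H = \left(-1464\right) \left(-5\right) = 7320$)
$\frac{\left(-128 - 86\right)^{2}}{H} = \frac{\left(-128 - 86\right)^{2}}{7320} = \left(-214\right)^{2} \cdot \frac{1}{7320} = 45796 \cdot \frac{1}{7320} = \frac{11449}{1830}$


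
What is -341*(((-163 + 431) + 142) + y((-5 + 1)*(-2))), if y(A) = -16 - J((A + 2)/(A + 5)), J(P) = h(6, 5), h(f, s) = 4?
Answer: -132990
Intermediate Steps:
J(P) = 4
y(A) = -20 (y(A) = -16 - 1*4 = -16 - 4 = -20)
-341*(((-163 + 431) + 142) + y((-5 + 1)*(-2))) = -341*(((-163 + 431) + 142) - 20) = -341*((268 + 142) - 20) = -341*(410 - 20) = -341*390 = -132990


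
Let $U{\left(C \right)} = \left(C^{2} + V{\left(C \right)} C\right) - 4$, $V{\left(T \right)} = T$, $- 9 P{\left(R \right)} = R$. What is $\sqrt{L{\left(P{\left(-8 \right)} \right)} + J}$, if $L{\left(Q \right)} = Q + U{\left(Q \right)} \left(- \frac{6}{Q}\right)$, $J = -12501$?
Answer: $\frac{i \sqrt{112354}}{3} \approx 111.73 i$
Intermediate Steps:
$P{\left(R \right)} = - \frac{R}{9}$
$U{\left(C \right)} = -4 + 2 C^{2}$ ($U{\left(C \right)} = \left(C^{2} + C C\right) - 4 = \left(C^{2} + C^{2}\right) - 4 = 2 C^{2} - 4 = -4 + 2 C^{2}$)
$L{\left(Q \right)} = Q - \frac{6 \left(-4 + 2 Q^{2}\right)}{Q}$ ($L{\left(Q \right)} = Q + \left(-4 + 2 Q^{2}\right) \left(- \frac{6}{Q}\right) = Q - \frac{6 \left(-4 + 2 Q^{2}\right)}{Q}$)
$\sqrt{L{\left(P{\left(-8 \right)} \right)} + J} = \sqrt{\left(- 11 \left(\left(- \frac{1}{9}\right) \left(-8\right)\right) + \frac{24}{\left(- \frac{1}{9}\right) \left(-8\right)}\right) - 12501} = \sqrt{\left(\left(-11\right) \frac{8}{9} + \frac{24}{\frac{8}{9}}\right) - 12501} = \sqrt{\left(- \frac{88}{9} + 24 \cdot \frac{9}{8}\right) - 12501} = \sqrt{\left(- \frac{88}{9} + 27\right) - 12501} = \sqrt{\frac{155}{9} - 12501} = \sqrt{- \frac{112354}{9}} = \frac{i \sqrt{112354}}{3}$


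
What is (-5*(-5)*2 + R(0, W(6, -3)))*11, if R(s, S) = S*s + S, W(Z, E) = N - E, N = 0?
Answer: 583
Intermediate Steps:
W(Z, E) = -E (W(Z, E) = 0 - E = -E)
R(s, S) = S + S*s
(-5*(-5)*2 + R(0, W(6, -3)))*11 = (-5*(-5)*2 + (-1*(-3))*(1 + 0))*11 = (25*2 + 3*1)*11 = (50 + 3)*11 = 53*11 = 583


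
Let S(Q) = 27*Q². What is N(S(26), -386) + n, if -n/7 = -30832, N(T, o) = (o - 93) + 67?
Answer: 215412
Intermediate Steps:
N(T, o) = -26 + o (N(T, o) = (-93 + o) + 67 = -26 + o)
n = 215824 (n = -7*(-30832) = 215824)
N(S(26), -386) + n = (-26 - 386) + 215824 = -412 + 215824 = 215412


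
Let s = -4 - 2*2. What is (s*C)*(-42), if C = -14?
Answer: -4704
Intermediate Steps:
s = -8 (s = -4 - 4 = -8)
(s*C)*(-42) = -8*(-14)*(-42) = 112*(-42) = -4704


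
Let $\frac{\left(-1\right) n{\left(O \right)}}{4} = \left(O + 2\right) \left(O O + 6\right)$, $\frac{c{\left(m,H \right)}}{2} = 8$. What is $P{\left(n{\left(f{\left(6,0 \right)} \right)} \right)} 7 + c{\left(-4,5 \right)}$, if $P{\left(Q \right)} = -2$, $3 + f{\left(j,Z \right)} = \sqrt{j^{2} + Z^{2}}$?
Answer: $2$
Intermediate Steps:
$c{\left(m,H \right)} = 16$ ($c{\left(m,H \right)} = 2 \cdot 8 = 16$)
$f{\left(j,Z \right)} = -3 + \sqrt{Z^{2} + j^{2}}$ ($f{\left(j,Z \right)} = -3 + \sqrt{j^{2} + Z^{2}} = -3 + \sqrt{Z^{2} + j^{2}}$)
$n{\left(O \right)} = - 4 \left(2 + O\right) \left(6 + O^{2}\right)$ ($n{\left(O \right)} = - 4 \left(O + 2\right) \left(O O + 6\right) = - 4 \left(2 + O\right) \left(O^{2} + 6\right) = - 4 \left(2 + O\right) \left(6 + O^{2}\right)$)
$P{\left(n{\left(f{\left(6,0 \right)} \right)} \right)} 7 + c{\left(-4,5 \right)} = \left(-2\right) 7 + 16 = -14 + 16 = 2$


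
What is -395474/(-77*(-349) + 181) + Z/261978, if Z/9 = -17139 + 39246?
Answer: -16370457095/1181258802 ≈ -13.858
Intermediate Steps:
Z = 198963 (Z = 9*(-17139 + 39246) = 9*22107 = 198963)
-395474/(-77*(-349) + 181) + Z/261978 = -395474/(-77*(-349) + 181) + 198963/261978 = -395474/(26873 + 181) + 198963*(1/261978) = -395474/27054 + 66321/87326 = -395474*1/27054 + 66321/87326 = -197737/13527 + 66321/87326 = -16370457095/1181258802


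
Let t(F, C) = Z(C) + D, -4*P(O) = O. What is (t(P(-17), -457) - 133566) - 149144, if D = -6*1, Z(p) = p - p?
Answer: -282716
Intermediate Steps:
Z(p) = 0
P(O) = -O/4
D = -6
t(F, C) = -6 (t(F, C) = 0 - 6 = -6)
(t(P(-17), -457) - 133566) - 149144 = (-6 - 133566) - 149144 = -133572 - 149144 = -282716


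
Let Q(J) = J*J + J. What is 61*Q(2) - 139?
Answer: 227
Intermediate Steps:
Q(J) = J + J**2 (Q(J) = J**2 + J = J + J**2)
61*Q(2) - 139 = 61*(2*(1 + 2)) - 139 = 61*(2*3) - 139 = 61*6 - 139 = 366 - 139 = 227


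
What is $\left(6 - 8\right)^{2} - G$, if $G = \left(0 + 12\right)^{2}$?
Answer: $-140$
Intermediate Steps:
$G = 144$ ($G = 12^{2} = 144$)
$\left(6 - 8\right)^{2} - G = \left(6 - 8\right)^{2} - 144 = \left(-2\right)^{2} - 144 = 4 - 144 = -140$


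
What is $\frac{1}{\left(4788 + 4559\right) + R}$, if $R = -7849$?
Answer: $\frac{1}{1498} \approx 0.00066756$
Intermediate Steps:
$\frac{1}{\left(4788 + 4559\right) + R} = \frac{1}{\left(4788 + 4559\right) - 7849} = \frac{1}{9347 - 7849} = \frac{1}{1498}$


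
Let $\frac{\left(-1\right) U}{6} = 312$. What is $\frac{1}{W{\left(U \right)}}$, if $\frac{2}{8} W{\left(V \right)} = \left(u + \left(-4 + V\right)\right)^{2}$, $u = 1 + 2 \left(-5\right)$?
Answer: $\frac{1}{14212900} \approx 7.0359 \cdot 10^{-8}$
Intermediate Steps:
$U = -1872$ ($U = \left(-6\right) 312 = -1872$)
$u = -9$ ($u = 1 - 10 = -9$)
$W{\left(V \right)} = 4 \left(-13 + V\right)^{2}$ ($W{\left(V \right)} = 4 \left(-9 + \left(-4 + V\right)\right)^{2} = 4 \left(-13 + V\right)^{2}$)
$\frac{1}{W{\left(U \right)}} = \frac{1}{4 \left(-13 - 1872\right)^{2}} = \frac{1}{4 \left(-1885\right)^{2}} = \frac{1}{4 \cdot 3553225} = \frac{1}{14212900}$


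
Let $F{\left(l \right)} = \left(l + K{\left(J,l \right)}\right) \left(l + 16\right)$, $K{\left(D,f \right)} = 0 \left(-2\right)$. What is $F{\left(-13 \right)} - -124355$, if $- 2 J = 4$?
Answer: $124316$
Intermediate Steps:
$J = -2$ ($J = \left(- \frac{1}{2}\right) 4 = -2$)
$K{\left(D,f \right)} = 0$
$F{\left(l \right)} = l \left(16 + l\right)$ ($F{\left(l \right)} = \left(l + 0\right) \left(l + 16\right) = l \left(16 + l\right)$)
$F{\left(-13 \right)} - -124355 = - 13 \left(16 - 13\right) - -124355 = \left(-13\right) 3 + 124355 = -39 + 124355 = 124316$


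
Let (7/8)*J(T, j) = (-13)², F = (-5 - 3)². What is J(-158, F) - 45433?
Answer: -316679/7 ≈ -45240.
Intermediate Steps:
F = 64 (F = (-8)² = 64)
J(T, j) = 1352/7 (J(T, j) = (8/7)*(-13)² = (8/7)*169 = 1352/7)
J(-158, F) - 45433 = 1352/7 - 45433 = -316679/7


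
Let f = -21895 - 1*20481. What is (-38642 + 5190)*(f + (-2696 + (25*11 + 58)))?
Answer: 1496609028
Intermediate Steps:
f = -42376 (f = -21895 - 20481 = -42376)
(-38642 + 5190)*(f + (-2696 + (25*11 + 58))) = (-38642 + 5190)*(-42376 + (-2696 + (25*11 + 58))) = -33452*(-42376 + (-2696 + (275 + 58))) = -33452*(-42376 + (-2696 + 333)) = -33452*(-42376 - 2363) = -33452*(-44739) = 1496609028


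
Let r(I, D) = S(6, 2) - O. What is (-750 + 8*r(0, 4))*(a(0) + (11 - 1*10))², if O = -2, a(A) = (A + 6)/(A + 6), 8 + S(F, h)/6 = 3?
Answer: -3896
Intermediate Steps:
S(F, h) = -30 (S(F, h) = -48 + 6*3 = -48 + 18 = -30)
a(A) = 1 (a(A) = (6 + A)/(6 + A) = 1)
r(I, D) = -28 (r(I, D) = -30 - 1*(-2) = -30 + 2 = -28)
(-750 + 8*r(0, 4))*(a(0) + (11 - 1*10))² = (-750 + 8*(-28))*(1 + (11 - 1*10))² = (-750 - 224)*(1 + (11 - 10))² = -974*(1 + 1)² = -974*2² = -974*4 = -3896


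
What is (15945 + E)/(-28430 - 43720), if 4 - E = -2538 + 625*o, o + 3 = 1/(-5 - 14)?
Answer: -387503/1370850 ≈ -0.28267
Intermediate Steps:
o = -58/19 (o = -3 + 1/(-5 - 14) = -3 + 1/(-19) = -3 - 1/19 = -58/19 ≈ -3.0526)
E = 84548/19 (E = 4 - (-2538 + 625*(-58/19)) = 4 - (-2538 - 36250/19) = 4 - 1*(-84472/19) = 4 + 84472/19 = 84548/19 ≈ 4449.9)
(15945 + E)/(-28430 - 43720) = (15945 + 84548/19)/(-28430 - 43720) = (387503/19)/(-72150) = (387503/19)*(-1/72150) = -387503/1370850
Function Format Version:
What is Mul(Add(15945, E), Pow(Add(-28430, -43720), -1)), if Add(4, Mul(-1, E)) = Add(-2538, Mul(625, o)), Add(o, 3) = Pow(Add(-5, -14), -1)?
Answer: Rational(-387503, 1370850) ≈ -0.28267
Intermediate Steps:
o = Rational(-58, 19) (o = Add(-3, Pow(Add(-5, -14), -1)) = Add(-3, Pow(-19, -1)) = Add(-3, Rational(-1, 19)) = Rational(-58, 19) ≈ -3.0526)
E = Rational(84548, 19) (E = Add(4, Mul(-1, Add(-2538, Mul(625, Rational(-58, 19))))) = Add(4, Mul(-1, Add(-2538, Rational(-36250, 19)))) = Add(4, Mul(-1, Rational(-84472, 19))) = Add(4, Rational(84472, 19)) = Rational(84548, 19) ≈ 4449.9)
Mul(Add(15945, E), Pow(Add(-28430, -43720), -1)) = Mul(Add(15945, Rational(84548, 19)), Pow(Add(-28430, -43720), -1)) = Mul(Rational(387503, 19), Pow(-72150, -1)) = Mul(Rational(387503, 19), Rational(-1, 72150)) = Rational(-387503, 1370850)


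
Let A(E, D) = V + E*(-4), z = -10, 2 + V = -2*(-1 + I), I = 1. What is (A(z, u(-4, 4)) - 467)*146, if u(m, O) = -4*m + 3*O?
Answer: -62634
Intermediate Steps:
V = -2 (V = -2 - 2*(-1 + 1) = -2 - 2*0 = -2 + 0 = -2)
A(E, D) = -2 - 4*E (A(E, D) = -2 + E*(-4) = -2 - 4*E)
(A(z, u(-4, 4)) - 467)*146 = ((-2 - 4*(-10)) - 467)*146 = ((-2 + 40) - 467)*146 = (38 - 467)*146 = -429*146 = -62634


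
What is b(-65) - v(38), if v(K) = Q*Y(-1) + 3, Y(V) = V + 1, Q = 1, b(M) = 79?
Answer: 76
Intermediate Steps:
Y(V) = 1 + V
v(K) = 3 (v(K) = 1*(1 - 1) + 3 = 1*0 + 3 = 0 + 3 = 3)
b(-65) - v(38) = 79 - 1*3 = 79 - 3 = 76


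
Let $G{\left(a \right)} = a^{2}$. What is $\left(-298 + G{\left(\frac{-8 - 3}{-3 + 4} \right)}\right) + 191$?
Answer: $14$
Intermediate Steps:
$\left(-298 + G{\left(\frac{-8 - 3}{-3 + 4} \right)}\right) + 191 = \left(-298 + \left(\frac{-8 - 3}{-3 + 4}\right)^{2}\right) + 191 = \left(-298 + \left(- \frac{11}{1}\right)^{2}\right) + 191 = \left(-298 + \left(\left(-11\right) 1\right)^{2}\right) + 191 = \left(-298 + \left(-11\right)^{2}\right) + 191 = \left(-298 + 121\right) + 191 = -177 + 191 = 14$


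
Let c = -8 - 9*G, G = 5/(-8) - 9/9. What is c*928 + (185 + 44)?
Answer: 6377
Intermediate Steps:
G = -13/8 (G = 5*(-⅛) - 9*⅑ = -5/8 - 1 = -13/8 ≈ -1.6250)
c = 53/8 (c = -8 - 9*(-13/8) = -8 + 117/8 = 53/8 ≈ 6.6250)
c*928 + (185 + 44) = (53/8)*928 + (185 + 44) = 6148 + 229 = 6377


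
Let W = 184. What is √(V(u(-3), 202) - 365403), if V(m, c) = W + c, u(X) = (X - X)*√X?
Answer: I*√365017 ≈ 604.17*I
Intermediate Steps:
u(X) = 0 (u(X) = 0*√X = 0)
V(m, c) = 184 + c
√(V(u(-3), 202) - 365403) = √((184 + 202) - 365403) = √(386 - 365403) = √(-365017) = I*√365017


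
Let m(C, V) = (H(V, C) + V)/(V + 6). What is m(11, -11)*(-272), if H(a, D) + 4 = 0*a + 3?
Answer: -3264/5 ≈ -652.80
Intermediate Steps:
H(a, D) = -1 (H(a, D) = -4 + (0*a + 3) = -4 + (0 + 3) = -4 + 3 = -1)
m(C, V) = (-1 + V)/(6 + V) (m(C, V) = (-1 + V)/(V + 6) = (-1 + V)/(6 + V))
m(11, -11)*(-272) = ((-1 - 11)/(6 - 11))*(-272) = (-12/(-5))*(-272) = -⅕*(-12)*(-272) = (12/5)*(-272) = -3264/5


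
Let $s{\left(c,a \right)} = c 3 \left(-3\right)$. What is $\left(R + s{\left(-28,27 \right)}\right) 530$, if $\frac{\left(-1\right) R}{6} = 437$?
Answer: $-1256100$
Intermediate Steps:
$R = -2622$ ($R = \left(-6\right) 437 = -2622$)
$s{\left(c,a \right)} = - 9 c$ ($s{\left(c,a \right)} = 3 c \left(-3\right) = - 9 c$)
$\left(R + s{\left(-28,27 \right)}\right) 530 = \left(-2622 - -252\right) 530 = \left(-2622 + 252\right) 530 = \left(-2370\right) 530 = -1256100$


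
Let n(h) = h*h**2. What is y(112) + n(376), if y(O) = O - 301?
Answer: 53157187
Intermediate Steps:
n(h) = h**3
y(O) = -301 + O
y(112) + n(376) = (-301 + 112) + 376**3 = -189 + 53157376 = 53157187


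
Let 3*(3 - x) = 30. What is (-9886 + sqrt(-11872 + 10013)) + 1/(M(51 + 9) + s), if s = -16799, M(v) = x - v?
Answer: -166737277/16866 + 13*I*sqrt(11) ≈ -9886.0 + 43.116*I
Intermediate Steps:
x = -7 (x = 3 - 1/3*30 = 3 - 10 = -7)
M(v) = -7 - v
(-9886 + sqrt(-11872 + 10013)) + 1/(M(51 + 9) + s) = (-9886 + sqrt(-11872 + 10013)) + 1/((-7 - (51 + 9)) - 16799) = (-9886 + sqrt(-1859)) + 1/((-7 - 1*60) - 16799) = (-9886 + 13*I*sqrt(11)) + 1/((-7 - 60) - 16799) = (-9886 + 13*I*sqrt(11)) + 1/(-67 - 16799) = (-9886 + 13*I*sqrt(11)) + 1/(-16866) = (-9886 + 13*I*sqrt(11)) - 1/16866 = -166737277/16866 + 13*I*sqrt(11)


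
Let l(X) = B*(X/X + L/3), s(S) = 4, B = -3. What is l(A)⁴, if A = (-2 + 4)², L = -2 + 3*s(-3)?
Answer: 28561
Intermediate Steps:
L = 10 (L = -2 + 3*4 = -2 + 12 = 10)
A = 4 (A = 2² = 4)
l(X) = -13 (l(X) = -3*(X/X + 10/3) = -3*(1 + 10*(⅓)) = -3*(1 + 10/3) = -3*13/3 = -13)
l(A)⁴ = (-13)⁴ = 28561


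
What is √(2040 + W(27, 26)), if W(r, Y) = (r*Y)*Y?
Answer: 2*√5073 ≈ 142.45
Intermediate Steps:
W(r, Y) = r*Y² (W(r, Y) = (Y*r)*Y = r*Y²)
√(2040 + W(27, 26)) = √(2040 + 27*26²) = √(2040 + 27*676) = √(2040 + 18252) = √20292 = 2*√5073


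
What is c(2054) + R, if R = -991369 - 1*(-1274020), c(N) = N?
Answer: 284705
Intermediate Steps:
R = 282651 (R = -991369 + 1274020 = 282651)
c(2054) + R = 2054 + 282651 = 284705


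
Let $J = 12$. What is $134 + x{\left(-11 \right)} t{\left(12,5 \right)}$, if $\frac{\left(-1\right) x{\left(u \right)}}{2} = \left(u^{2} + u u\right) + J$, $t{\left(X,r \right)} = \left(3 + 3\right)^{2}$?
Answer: $-18154$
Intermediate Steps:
$t{\left(X,r \right)} = 36$ ($t{\left(X,r \right)} = 6^{2} = 36$)
$x{\left(u \right)} = -24 - 4 u^{2}$ ($x{\left(u \right)} = - 2 \left(\left(u^{2} + u u\right) + 12\right) = - 2 \left(\left(u^{2} + u^{2}\right) + 12\right) = - 2 \left(2 u^{2} + 12\right) = - 2 \left(12 + 2 u^{2}\right) = -24 - 4 u^{2}$)
$134 + x{\left(-11 \right)} t{\left(12,5 \right)} = 134 + \left(-24 - 4 \left(-11\right)^{2}\right) 36 = 134 + \left(-24 - 484\right) 36 = 134 - 18288 = -18154$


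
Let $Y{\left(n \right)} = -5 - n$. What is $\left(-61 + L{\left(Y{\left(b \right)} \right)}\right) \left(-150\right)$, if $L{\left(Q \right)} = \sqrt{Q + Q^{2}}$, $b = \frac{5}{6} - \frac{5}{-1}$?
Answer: $9150 - 25 \sqrt{3835} \approx 7601.8$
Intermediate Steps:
$b = \frac{35}{6}$ ($b = 5 \cdot \frac{1}{6} - -5 = \frac{5}{6} + 5 = \frac{35}{6} \approx 5.8333$)
$\left(-61 + L{\left(Y{\left(b \right)} \right)}\right) \left(-150\right) = \left(-61 + \sqrt{\left(-5 - \frac{35}{6}\right) \left(1 - \frac{65}{6}\right)}\right) \left(-150\right) = \left(-61 + \sqrt{- \frac{65 \left(1 - \frac{65}{6}\right)}{6}}\right) \left(-150\right) = \left(-61 + \sqrt{\left(- \frac{65}{6}\right) \left(- \frac{59}{6}\right)}\right) \left(-150\right) = \left(-61 + \sqrt{\frac{3835}{36}}\right) \left(-150\right) = \left(-61 + \frac{\sqrt{3835}}{6}\right) \left(-150\right) = 9150 - 25 \sqrt{3835}$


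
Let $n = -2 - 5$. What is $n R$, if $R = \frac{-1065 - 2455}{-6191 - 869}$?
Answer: $- \frac{1232}{353} \approx -3.4901$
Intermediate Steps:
$n = -7$ ($n = -2 - 5 = -7$)
$R = \frac{176}{353}$ ($R = - \frac{3520}{-7060} = \left(-3520\right) \left(- \frac{1}{7060}\right) = \frac{176}{353} \approx 0.49858$)
$n R = \left(-7\right) \frac{176}{353} = - \frac{1232}{353}$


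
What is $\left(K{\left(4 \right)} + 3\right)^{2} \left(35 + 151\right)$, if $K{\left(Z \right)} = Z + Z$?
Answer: $22506$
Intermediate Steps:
$K{\left(Z \right)} = 2 Z$
$\left(K{\left(4 \right)} + 3\right)^{2} \left(35 + 151\right) = \left(2 \cdot 4 + 3\right)^{2} \left(35 + 151\right) = \left(8 + 3\right)^{2} \cdot 186 = 11^{2} \cdot 186 = 121 \cdot 186 = 22506$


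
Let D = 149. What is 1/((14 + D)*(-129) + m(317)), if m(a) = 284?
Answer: -1/20743 ≈ -4.8209e-5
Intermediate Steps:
1/((14 + D)*(-129) + m(317)) = 1/((14 + 149)*(-129) + 284) = 1/(163*(-129) + 284) = 1/(-21027 + 284) = 1/(-20743) = -1/20743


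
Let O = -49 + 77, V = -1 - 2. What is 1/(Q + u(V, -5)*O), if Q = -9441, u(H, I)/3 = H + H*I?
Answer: -1/8433 ≈ -0.00011858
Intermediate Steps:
V = -3
u(H, I) = 3*H + 3*H*I (u(H, I) = 3*(H + H*I) = 3*H + 3*H*I)
O = 28
1/(Q + u(V, -5)*O) = 1/(-9441 + (3*(-3)*(1 - 5))*28) = 1/(-9441 + (3*(-3)*(-4))*28) = 1/(-9441 + 36*28) = 1/(-9441 + 1008) = 1/(-8433) = -1/8433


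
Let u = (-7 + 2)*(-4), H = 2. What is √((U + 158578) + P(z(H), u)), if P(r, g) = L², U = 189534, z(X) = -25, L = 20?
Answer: 4*√21782 ≈ 590.35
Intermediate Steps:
u = 20 (u = -5*(-4) = 20)
P(r, g) = 400 (P(r, g) = 20² = 400)
√((U + 158578) + P(z(H), u)) = √((189534 + 158578) + 400) = √(348112 + 400) = √348512 = 4*√21782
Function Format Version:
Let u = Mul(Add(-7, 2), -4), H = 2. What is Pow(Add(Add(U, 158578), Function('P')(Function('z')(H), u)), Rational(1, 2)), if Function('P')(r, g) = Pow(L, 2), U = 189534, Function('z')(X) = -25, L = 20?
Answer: Mul(4, Pow(21782, Rational(1, 2))) ≈ 590.35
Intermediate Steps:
u = 20 (u = Mul(-5, -4) = 20)
Function('P')(r, g) = 400 (Function('P')(r, g) = Pow(20, 2) = 400)
Pow(Add(Add(U, 158578), Function('P')(Function('z')(H), u)), Rational(1, 2)) = Pow(Add(Add(189534, 158578), 400), Rational(1, 2)) = Pow(Add(348112, 400), Rational(1, 2)) = Pow(348512, Rational(1, 2)) = Mul(4, Pow(21782, Rational(1, 2)))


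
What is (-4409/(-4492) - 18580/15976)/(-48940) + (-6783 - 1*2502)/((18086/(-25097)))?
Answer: 51151161607143943171/3970034751156080 ≈ 12884.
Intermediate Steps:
(-4409/(-4492) - 18580/15976)/(-48940) + (-6783 - 1*2502)/((18086/(-25097))) = (-4409*(-1/4492) - 18580*1/15976)*(-1/48940) + (-6783 - 2502)/((18086*(-1/25097))) = (4409/4492 - 4645/3994)*(-1/48940) - 9285/(-18086/25097) = -1627897/8970524*(-1/48940) - 9285*(-25097/18086) = 1627897/439017444560 + 233025645/18086 = 51151161607143943171/3970034751156080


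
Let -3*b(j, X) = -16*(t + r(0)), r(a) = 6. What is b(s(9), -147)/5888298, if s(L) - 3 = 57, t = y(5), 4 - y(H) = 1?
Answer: 8/981383 ≈ 8.1518e-6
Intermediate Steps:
y(H) = 3 (y(H) = 4 - 1*1 = 4 - 1 = 3)
t = 3
s(L) = 60 (s(L) = 3 + 57 = 60)
b(j, X) = 48 (b(j, X) = -(-16)*(3 + 6)/3 = -(-16)*9/3 = -1/3*(-144) = 48)
b(s(9), -147)/5888298 = 48/5888298 = 48*(1/5888298) = 8/981383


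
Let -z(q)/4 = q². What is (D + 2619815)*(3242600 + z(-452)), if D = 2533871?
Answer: 12499667565424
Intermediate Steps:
z(q) = -4*q²
(D + 2619815)*(3242600 + z(-452)) = (2533871 + 2619815)*(3242600 - 4*(-452)²) = 5153686*(3242600 - 4*204304) = 5153686*(3242600 - 817216) = 5153686*2425384 = 12499667565424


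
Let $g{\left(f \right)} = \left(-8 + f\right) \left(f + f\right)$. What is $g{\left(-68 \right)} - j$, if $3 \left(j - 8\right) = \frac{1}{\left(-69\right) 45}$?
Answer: $\frac{96205321}{9315} \approx 10328.0$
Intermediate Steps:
$j = \frac{74519}{9315}$ ($j = 8 + \frac{1}{3 \left(\left(-69\right) 45\right)} = 8 + \frac{1}{3 \left(-3105\right)} = 8 + \frac{1}{3} \left(- \frac{1}{3105}\right) = 8 - \frac{1}{9315} = \frac{74519}{9315} \approx 7.9999$)
$g{\left(f \right)} = 2 f \left(-8 + f\right)$ ($g{\left(f \right)} = \left(-8 + f\right) 2 f = 2 f \left(-8 + f\right)$)
$g{\left(-68 \right)} - j = 2 \left(-68\right) \left(-8 - 68\right) - \frac{74519}{9315} = 2 \left(-68\right) \left(-76\right) - \frac{74519}{9315} = 10336 - \frac{74519}{9315} = \frac{96205321}{9315}$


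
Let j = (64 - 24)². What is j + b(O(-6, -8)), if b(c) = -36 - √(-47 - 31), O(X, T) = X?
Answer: 1564 - I*√78 ≈ 1564.0 - 8.8318*I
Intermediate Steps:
j = 1600 (j = 40² = 1600)
b(c) = -36 - I*√78 (b(c) = -36 - √(-78) = -36 - I*√78)
j + b(O(-6, -8)) = 1600 + (-36 - I*√78) = 1564 - I*√78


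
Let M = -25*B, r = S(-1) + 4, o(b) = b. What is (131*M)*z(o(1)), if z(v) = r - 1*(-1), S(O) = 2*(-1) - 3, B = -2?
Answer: 0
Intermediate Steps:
S(O) = -5 (S(O) = -2 - 3 = -5)
r = -1 (r = -5 + 4 = -1)
M = 50 (M = -25*(-2) = 50)
z(v) = 0 (z(v) = -1 - 1*(-1) = -1 + 1 = 0)
(131*M)*z(o(1)) = (131*50)*0 = 6550*0 = 0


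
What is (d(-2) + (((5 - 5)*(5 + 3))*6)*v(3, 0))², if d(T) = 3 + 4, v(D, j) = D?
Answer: 49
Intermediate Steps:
d(T) = 7
(d(-2) + (((5 - 5)*(5 + 3))*6)*v(3, 0))² = (7 + (((5 - 5)*(5 + 3))*6)*3)² = (7 + ((0*8)*6)*3)² = (7 + (0*6)*3)² = (7 + 0*3)² = (7 + 0)² = 7² = 49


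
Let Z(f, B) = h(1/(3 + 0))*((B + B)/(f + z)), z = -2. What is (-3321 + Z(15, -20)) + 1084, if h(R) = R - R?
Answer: -2237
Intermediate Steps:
h(R) = 0
Z(f, B) = 0 (Z(f, B) = 0*((B + B)/(f - 2)) = 0*((2*B)/(-2 + f)) = 0*(2*B/(-2 + f)) = 0)
(-3321 + Z(15, -20)) + 1084 = (-3321 + 0) + 1084 = -3321 + 1084 = -2237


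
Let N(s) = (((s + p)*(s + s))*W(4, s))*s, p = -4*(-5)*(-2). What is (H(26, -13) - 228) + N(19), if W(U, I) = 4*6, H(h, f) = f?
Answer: -364129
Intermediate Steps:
p = -40 (p = 20*(-2) = -40)
W(U, I) = 24
N(s) = 48*s²*(-40 + s) (N(s) = (((s - 40)*(s + s))*24)*s = (((-40 + s)*(2*s))*24)*s = ((2*s*(-40 + s))*24)*s = (48*s*(-40 + s))*s = 48*s²*(-40 + s))
(H(26, -13) - 228) + N(19) = (-13 - 228) + 48*19²*(-40 + 19) = -241 + 48*361*(-21) = -241 - 363888 = -364129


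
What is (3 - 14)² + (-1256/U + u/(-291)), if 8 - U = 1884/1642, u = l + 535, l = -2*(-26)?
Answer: -542668/8439 ≈ -64.305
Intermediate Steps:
l = 52
u = 587 (u = 52 + 535 = 587)
U = 5626/821 (U = 8 - 1884/1642 = 8 - 1*942/821 = 8 - 942/821 = 5626/821 ≈ 6.8526)
(3 - 14)² + (-1256/U + u/(-291)) = (3 - 14)² + (-1256/5626/821 + 587/(-291)) = (-11)² + (-1256*821/5626 + 587*(-1/291)) = 121 + (-515588/2813 - 587/291) = 121 - 1563787/8439 = -542668/8439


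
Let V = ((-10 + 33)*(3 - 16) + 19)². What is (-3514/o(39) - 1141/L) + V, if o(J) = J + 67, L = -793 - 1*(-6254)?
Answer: 22681891750/289433 ≈ 78367.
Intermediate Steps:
L = 5461 (L = -793 + 6254 = 5461)
o(J) = 67 + J
V = 78400 (V = (23*(-13) + 19)² = (-299 + 19)² = (-280)² = 78400)
(-3514/o(39) - 1141/L) + V = (-3514/(67 + 39) - 1141/5461) + 78400 = (-3514/106 - 1141*1/5461) + 78400 = (-3514*1/106 - 1141/5461) + 78400 = (-1757/53 - 1141/5461) + 78400 = -9655450/289433 + 78400 = 22681891750/289433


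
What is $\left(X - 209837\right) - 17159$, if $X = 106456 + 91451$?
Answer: $-29089$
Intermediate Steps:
$X = 197907$
$\left(X - 209837\right) - 17159 = \left(197907 - 209837\right) - 17159 = -11930 - 17159 = -29089$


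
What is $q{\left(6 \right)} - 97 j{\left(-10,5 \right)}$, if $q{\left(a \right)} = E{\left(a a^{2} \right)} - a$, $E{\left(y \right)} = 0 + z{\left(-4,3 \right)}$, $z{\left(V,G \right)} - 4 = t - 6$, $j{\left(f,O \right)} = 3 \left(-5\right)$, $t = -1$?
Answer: $1446$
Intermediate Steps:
$j{\left(f,O \right)} = -15$
$z{\left(V,G \right)} = -3$ ($z{\left(V,G \right)} = 4 - 7 = -3$)
$E{\left(y \right)} = -3$ ($E{\left(y \right)} = 0 - 3 = -3$)
$q{\left(a \right)} = -3 - a$
$q{\left(6 \right)} - 97 j{\left(-10,5 \right)} = \left(-3 - 6\right) - -1455 = \left(-3 - 6\right) + 1455 = -9 + 1455 = 1446$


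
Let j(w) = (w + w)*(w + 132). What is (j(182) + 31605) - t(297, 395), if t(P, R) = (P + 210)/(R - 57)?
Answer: 291799/2 ≈ 1.4590e+5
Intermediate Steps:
t(P, R) = (210 + P)/(-57 + R)
j(w) = 2*w*(132 + w) (j(w) = (2*w)*(132 + w) = 2*w*(132 + w))
(j(182) + 31605) - t(297, 395) = (2*182*(132 + 182) + 31605) - (210 + 297)/(-57 + 395) = (2*182*314 + 31605) - 507/338 = (114296 + 31605) - 507/338 = 145901 - 1*3/2 = 145901 - 3/2 = 291799/2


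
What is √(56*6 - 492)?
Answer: 2*I*√39 ≈ 12.49*I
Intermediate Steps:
√(56*6 - 492) = √(336 - 492) = √(-156) = 2*I*√39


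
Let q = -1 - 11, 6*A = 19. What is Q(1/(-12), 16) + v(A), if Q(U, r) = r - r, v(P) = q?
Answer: -12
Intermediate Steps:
A = 19/6 (A = (1/6)*19 = 19/6 ≈ 3.1667)
q = -12
v(P) = -12
Q(U, r) = 0
Q(1/(-12), 16) + v(A) = 0 - 12 = -12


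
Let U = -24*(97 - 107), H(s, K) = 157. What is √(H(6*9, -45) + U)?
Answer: √397 ≈ 19.925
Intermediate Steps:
U = 240 (U = -24*(-10) = 240)
√(H(6*9, -45) + U) = √(157 + 240) = √397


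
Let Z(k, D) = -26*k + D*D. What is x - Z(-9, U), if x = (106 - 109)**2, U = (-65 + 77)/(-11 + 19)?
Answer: -909/4 ≈ -227.25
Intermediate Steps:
U = 3/2 (U = 12/8 = 12*(1/8) = 3/2 ≈ 1.5000)
Z(k, D) = D**2 - 26*k (Z(k, D) = -26*k + D**2 = D**2 - 26*k)
x = 9 (x = (-3)**2 = 9)
x - Z(-9, U) = 9 - ((3/2)**2 - 26*(-9)) = 9 - (9/4 + 234) = 9 - 1*945/4 = 9 - 945/4 = -909/4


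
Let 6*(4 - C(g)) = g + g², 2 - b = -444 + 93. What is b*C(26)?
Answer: -39889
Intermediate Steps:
b = 353 (b = 2 - (-444 + 93) = 2 - 1*(-351) = 2 + 351 = 353)
C(g) = 4 - g/6 - g²/6 (C(g) = 4 - (g + g²)/6 = 4 + (-g/6 - g²/6) = 4 - g/6 - g²/6)
b*C(26) = 353*(4 - ⅙*26 - ⅙*26²) = 353*(4 - 13/3 - ⅙*676) = 353*(4 - 13/3 - 338/3) = 353*(-113) = -39889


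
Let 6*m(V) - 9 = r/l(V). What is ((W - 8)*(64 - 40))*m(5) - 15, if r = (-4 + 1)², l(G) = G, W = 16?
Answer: 1653/5 ≈ 330.60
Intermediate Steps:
r = 9 (r = (-3)² = 9)
m(V) = 3/2 + 3/(2*V) (m(V) = 3/2 + (9/V)/6 = 3/2 + 3/(2*V))
((W - 8)*(64 - 40))*m(5) - 15 = ((16 - 8)*(64 - 40))*((3/2)*(1 + 5)/5) - 15 = (8*24)*((3/2)*(⅕)*6) - 15 = 192*(9/5) - 15 = 1728/5 - 15 = 1653/5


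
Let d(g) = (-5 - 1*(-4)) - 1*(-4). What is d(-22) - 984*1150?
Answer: -1131597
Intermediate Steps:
d(g) = 3 (d(g) = (-5 + 4) + 4 = -1 + 4 = 3)
d(-22) - 984*1150 = 3 - 984*1150 = 3 - 1131600 = -1131597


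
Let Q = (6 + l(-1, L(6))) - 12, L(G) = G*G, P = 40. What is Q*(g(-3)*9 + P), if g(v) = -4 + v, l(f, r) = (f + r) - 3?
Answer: -598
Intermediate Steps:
L(G) = G²
l(f, r) = -3 + f + r
Q = 26 (Q = (6 + (-3 - 1 + 6²)) - 12 = (6 + (-3 - 1 + 36)) - 12 = (6 + 32) - 12 = 38 - 12 = 26)
Q*(g(-3)*9 + P) = 26*((-4 - 3)*9 + 40) = 26*(-7*9 + 40) = 26*(-63 + 40) = 26*(-23) = -598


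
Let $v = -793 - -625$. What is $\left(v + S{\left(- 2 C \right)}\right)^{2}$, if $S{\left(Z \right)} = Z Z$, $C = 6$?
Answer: $576$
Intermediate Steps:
$S{\left(Z \right)} = Z^{2}$
$v = -168$ ($v = -793 + 625 = -168$)
$\left(v + S{\left(- 2 C \right)}\right)^{2} = \left(-168 + \left(\left(-2\right) 6\right)^{2}\right)^{2} = \left(-168 + \left(-12\right)^{2}\right)^{2} = \left(-168 + 144\right)^{2} = \left(-24\right)^{2} = 576$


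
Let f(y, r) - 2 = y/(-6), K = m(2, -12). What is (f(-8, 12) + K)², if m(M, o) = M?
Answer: 256/9 ≈ 28.444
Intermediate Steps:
K = 2
f(y, r) = 2 - y/6 (f(y, r) = 2 + y/(-6) = 2 + y*(-⅙) = 2 - y/6)
(f(-8, 12) + K)² = ((2 - ⅙*(-8)) + 2)² = ((2 + 4/3) + 2)² = (10/3 + 2)² = (16/3)² = 256/9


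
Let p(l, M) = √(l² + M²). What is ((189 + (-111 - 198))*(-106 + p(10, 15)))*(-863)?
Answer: -10977360 + 517800*√13 ≈ -9.1104e+6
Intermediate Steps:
p(l, M) = √(M² + l²)
((189 + (-111 - 198))*(-106 + p(10, 15)))*(-863) = ((189 + (-111 - 198))*(-106 + √(15² + 10²)))*(-863) = ((189 - 309)*(-106 + √(225 + 100)))*(-863) = -120*(-106 + √325)*(-863) = -120*(-106 + 5*√13)*(-863) = (12720 - 600*√13)*(-863) = -10977360 + 517800*√13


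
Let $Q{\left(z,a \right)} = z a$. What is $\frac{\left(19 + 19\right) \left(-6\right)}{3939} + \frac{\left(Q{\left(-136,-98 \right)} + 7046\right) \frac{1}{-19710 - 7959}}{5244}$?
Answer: $- \frac{5527032499}{95255678934} \approx -0.058023$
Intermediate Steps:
$Q{\left(z,a \right)} = a z$
$\frac{\left(19 + 19\right) \left(-6\right)}{3939} + \frac{\left(Q{\left(-136,-98 \right)} + 7046\right) \frac{1}{-19710 - 7959}}{5244} = \frac{\left(19 + 19\right) \left(-6\right)}{3939} + \frac{\left(\left(-98\right) \left(-136\right) + 7046\right) \frac{1}{-19710 - 7959}}{5244} = 38 \left(-6\right) \frac{1}{3939} + \frac{13328 + 7046}{-27669} \cdot \frac{1}{5244} = \left(-228\right) \frac{1}{3939} + 20374 \left(- \frac{1}{27669}\right) \frac{1}{5244} = - \frac{76}{1313} - \frac{10187}{72548118} = - \frac{5527032499}{95255678934}$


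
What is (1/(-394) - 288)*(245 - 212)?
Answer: -3744609/394 ≈ -9504.1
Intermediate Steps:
(1/(-394) - 288)*(245 - 212) = (-1/394 - 288)*33 = -113473/394*33 = -3744609/394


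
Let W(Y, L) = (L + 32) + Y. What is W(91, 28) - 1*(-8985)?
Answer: 9136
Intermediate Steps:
W(Y, L) = 32 + L + Y (W(Y, L) = (32 + L) + Y = 32 + L + Y)
W(91, 28) - 1*(-8985) = (32 + 28 + 91) - 1*(-8985) = 151 + 8985 = 9136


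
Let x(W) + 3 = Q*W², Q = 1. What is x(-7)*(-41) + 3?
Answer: -1883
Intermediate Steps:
x(W) = -3 + W² (x(W) = -3 + 1*W² = -3 + W²)
x(-7)*(-41) + 3 = (-3 + (-7)²)*(-41) + 3 = (-3 + 49)*(-41) + 3 = 46*(-41) + 3 = -1886 + 3 = -1883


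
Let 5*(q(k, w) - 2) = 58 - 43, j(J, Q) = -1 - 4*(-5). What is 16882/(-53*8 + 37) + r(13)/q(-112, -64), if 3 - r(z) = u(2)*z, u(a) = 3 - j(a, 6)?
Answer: -2753/1935 ≈ -1.4227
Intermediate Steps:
j(J, Q) = 19 (j(J, Q) = -1 + 20 = 19)
u(a) = -16 (u(a) = 3 - 1*19 = 3 - 19 = -16)
q(k, w) = 5 (q(k, w) = 2 + (58 - 43)/5 = 2 + (⅕)*15 = 2 + 3 = 5)
r(z) = 3 + 16*z (r(z) = 3 - (-16)*z = 3 + 16*z)
16882/(-53*8 + 37) + r(13)/q(-112, -64) = 16882/(-53*8 + 37) + (3 + 16*13)/5 = 16882/(-424 + 37) + (3 + 208)*(⅕) = 16882/(-387) + 211*(⅕) = 16882*(-1/387) + 211/5 = -16882/387 + 211/5 = -2753/1935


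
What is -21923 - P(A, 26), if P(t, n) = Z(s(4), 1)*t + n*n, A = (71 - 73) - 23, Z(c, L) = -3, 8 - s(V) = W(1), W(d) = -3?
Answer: -22674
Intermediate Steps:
s(V) = 11 (s(V) = 8 - 1*(-3) = 8 + 3 = 11)
A = -25 (A = -2 - 23 = -25)
P(t, n) = n² - 3*t (P(t, n) = -3*t + n*n = -3*t + n² = n² - 3*t)
-21923 - P(A, 26) = -21923 - (26² - 3*(-25)) = -21923 - (676 + 75) = -21923 - 1*751 = -21923 - 751 = -22674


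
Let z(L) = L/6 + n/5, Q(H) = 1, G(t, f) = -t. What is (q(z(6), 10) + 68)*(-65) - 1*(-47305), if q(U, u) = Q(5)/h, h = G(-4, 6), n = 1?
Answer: 171475/4 ≈ 42869.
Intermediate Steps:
h = 4 (h = -1*(-4) = 4)
z(L) = ⅕ + L/6 (z(L) = L/6 + 1/5 = L*(⅙) + 1*(⅕) = L/6 + ⅕ = ⅕ + L/6)
q(U, u) = ¼ (q(U, u) = 1/4 = 1*(¼) = ¼)
(q(z(6), 10) + 68)*(-65) - 1*(-47305) = (¼ + 68)*(-65) - 1*(-47305) = (273/4)*(-65) + 47305 = -17745/4 + 47305 = 171475/4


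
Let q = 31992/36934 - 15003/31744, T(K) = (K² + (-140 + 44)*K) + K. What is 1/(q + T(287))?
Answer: 586216448/32303101867215 ≈ 1.8147e-5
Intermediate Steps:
T(K) = K² - 95*K (T(K) = (K² - 96*K) + K = K² - 95*K)
q = 230716623/586216448 (q = 31992*(1/36934) - 15003*1/31744 = 15996/18467 - 15003/31744 = 230716623/586216448 ≈ 0.39357)
1/(q + T(287)) = 1/(230716623/586216448 + 287*(-95 + 287)) = 1/(230716623/586216448 + 287*192) = 1/(230716623/586216448 + 55104) = 1/(32303101867215/586216448) = 586216448/32303101867215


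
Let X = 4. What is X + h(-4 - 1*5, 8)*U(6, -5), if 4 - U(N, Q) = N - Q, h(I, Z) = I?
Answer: 67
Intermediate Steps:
U(N, Q) = 4 + Q - N (U(N, Q) = 4 - (N - Q) = 4 + (Q - N) = 4 + Q - N)
X + h(-4 - 1*5, 8)*U(6, -5) = 4 + (-4 - 1*5)*(4 - 5 - 1*6) = 4 + (-4 - 5)*(4 - 5 - 6) = 4 - 9*(-7) = 4 + 63 = 67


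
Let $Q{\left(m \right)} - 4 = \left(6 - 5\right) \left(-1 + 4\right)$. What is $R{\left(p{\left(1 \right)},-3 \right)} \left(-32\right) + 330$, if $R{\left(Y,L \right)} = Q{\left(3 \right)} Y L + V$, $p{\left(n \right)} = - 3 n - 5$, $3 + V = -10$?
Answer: $-4630$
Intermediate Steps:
$V = -13$ ($V = -3 - 10 = -13$)
$Q{\left(m \right)} = 7$ ($Q{\left(m \right)} = 4 + \left(6 - 5\right) \left(-1 + 4\right) = 4 + 1 \cdot 3 = 4 + 3 = 7$)
$p{\left(n \right)} = -5 - 3 n$
$R{\left(Y,L \right)} = -13 + 7 L Y$ ($R{\left(Y,L \right)} = 7 Y L - 13 = 7 L Y - 13 = -13 + 7 L Y$)
$R{\left(p{\left(1 \right)},-3 \right)} \left(-32\right) + 330 = \left(-13 + 7 \left(-3\right) \left(-5 - 3\right)\right) \left(-32\right) + 330 = \left(-13 + 7 \left(-3\right) \left(-8\right)\right) \left(-32\right) + 330 = \left(-13 + 168\right) \left(-32\right) + 330 = 155 \left(-32\right) + 330 = -4960 + 330 = -4630$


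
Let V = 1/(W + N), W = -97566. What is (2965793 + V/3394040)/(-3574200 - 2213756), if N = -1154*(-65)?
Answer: -227049148782828319/443102564134605440 ≈ -0.51241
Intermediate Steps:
N = 75010
V = -1/22556 (V = 1/(-97566 + 75010) = 1/(-22556) = -1/22556 ≈ -4.4334e-5)
(2965793 + V/3394040)/(-3574200 - 2213756) = (2965793 - 1/22556/3394040)/(-3574200 - 2213756) = (2965793 - 1/22556*1/3394040)/(-5787956) = (2965793 - 1/76555966240)*(-1/5787956) = (227049148782828319/76555966240)*(-1/5787956) = -227049148782828319/443102564134605440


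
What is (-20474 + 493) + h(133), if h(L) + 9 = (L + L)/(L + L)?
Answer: -19989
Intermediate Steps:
h(L) = -8 (h(L) = -9 + (L + L)/(L + L) = -9 + (2*L)/((2*L)) = -9 + (2*L)*(1/(2*L)) = -9 + 1 = -8)
(-20474 + 493) + h(133) = (-20474 + 493) - 8 = -19981 - 8 = -19989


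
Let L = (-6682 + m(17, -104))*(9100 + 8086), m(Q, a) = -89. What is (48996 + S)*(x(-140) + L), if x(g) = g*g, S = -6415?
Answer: -4954163346286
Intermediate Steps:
L = -116366406 (L = (-6682 - 89)*(9100 + 8086) = -6771*17186 = -116366406)
x(g) = g²
(48996 + S)*(x(-140) + L) = (48996 - 6415)*((-140)² - 116366406) = 42581*(19600 - 116366406) = 42581*(-116346806) = -4954163346286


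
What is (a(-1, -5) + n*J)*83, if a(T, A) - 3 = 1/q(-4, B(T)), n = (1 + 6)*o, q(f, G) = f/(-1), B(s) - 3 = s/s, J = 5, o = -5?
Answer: -57021/4 ≈ -14255.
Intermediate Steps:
B(s) = 4 (B(s) = 3 + s/s = 3 + 1 = 4)
q(f, G) = -f (q(f, G) = f*(-1) = -f)
n = -35 (n = (1 + 6)*(-5) = 7*(-5) = -35)
a(T, A) = 13/4 (a(T, A) = 3 + 1/(-1*(-4)) = 3 + 1/4 = 13/4)
(a(-1, -5) + n*J)*83 = (13/4 - 35*5)*83 = (13/4 - 175)*83 = -687/4*83 = -57021/4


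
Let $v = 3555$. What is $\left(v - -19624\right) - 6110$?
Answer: $17069$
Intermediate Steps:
$\left(v - -19624\right) - 6110 = \left(3555 - -19624\right) - 6110 = \left(3555 + 19624\right) - 6110 = 23179 - 6110 = 17069$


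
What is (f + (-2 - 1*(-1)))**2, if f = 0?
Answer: 1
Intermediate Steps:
(f + (-2 - 1*(-1)))**2 = (0 + (-2 - 1*(-1)))**2 = (0 + (-2 + 1))**2 = (0 - 1)**2 = (-1)**2 = 1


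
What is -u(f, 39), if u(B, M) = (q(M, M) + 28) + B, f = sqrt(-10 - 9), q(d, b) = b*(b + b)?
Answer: -3070 - I*sqrt(19) ≈ -3070.0 - 4.3589*I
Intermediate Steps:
q(d, b) = 2*b**2 (q(d, b) = b*(2*b) = 2*b**2)
f = I*sqrt(19) (f = sqrt(-19) = I*sqrt(19) ≈ 4.3589*I)
u(B, M) = 28 + B + 2*M**2 (u(B, M) = (2*M**2 + 28) + B = (28 + 2*M**2) + B = 28 + B + 2*M**2)
-u(f, 39) = -(28 + I*sqrt(19) + 2*39**2) = -(28 + I*sqrt(19) + 2*1521) = -(28 + I*sqrt(19) + 3042) = -(3070 + I*sqrt(19)) = -3070 - I*sqrt(19)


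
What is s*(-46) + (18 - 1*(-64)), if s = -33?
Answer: 1600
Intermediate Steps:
s*(-46) + (18 - 1*(-64)) = -33*(-46) + (18 - 1*(-64)) = 1518 + (18 + 64) = 1518 + 82 = 1600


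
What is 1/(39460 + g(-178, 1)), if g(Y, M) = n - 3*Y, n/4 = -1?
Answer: 1/39990 ≈ 2.5006e-5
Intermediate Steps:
n = -4 (n = 4*(-1) = -4)
g(Y, M) = -4 - 3*Y
1/(39460 + g(-178, 1)) = 1/(39460 + (-4 - 3*(-178))) = 1/(39460 + (-4 + 534)) = 1/(39460 + 530) = 1/39990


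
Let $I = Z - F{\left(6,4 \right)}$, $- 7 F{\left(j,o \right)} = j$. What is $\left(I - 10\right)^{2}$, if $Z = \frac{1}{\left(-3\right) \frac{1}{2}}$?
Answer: $\frac{42436}{441} \approx 96.227$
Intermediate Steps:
$F{\left(j,o \right)} = - \frac{j}{7}$
$Z = - \frac{2}{3}$ ($Z = \frac{1}{\left(-3\right) \frac{1}{2}} = \frac{1}{- \frac{3}{2}} = - \frac{2}{3} \approx -0.66667$)
$I = \frac{4}{21}$ ($I = - \frac{2}{3} - \left(- \frac{1}{7}\right) 6 = - \frac{2}{3} - - \frac{6}{7} = - \frac{2}{3} + \frac{6}{7} = \frac{4}{21} \approx 0.19048$)
$\left(I - 10\right)^{2} = \left(\frac{4}{21} - 10\right)^{2} = \left(- \frac{206}{21}\right)^{2} = \frac{42436}{441}$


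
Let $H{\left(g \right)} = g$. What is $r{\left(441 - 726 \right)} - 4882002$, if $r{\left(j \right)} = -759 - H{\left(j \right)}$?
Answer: $-4882476$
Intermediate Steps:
$r{\left(j \right)} = -759 - j$
$r{\left(441 - 726 \right)} - 4882002 = \left(-759 - \left(441 - 726\right)\right) - 4882002 = \left(-759 - -285\right) - 4882002 = \left(-759 + 285\right) - 4882002 = -474 - 4882002 = -4882476$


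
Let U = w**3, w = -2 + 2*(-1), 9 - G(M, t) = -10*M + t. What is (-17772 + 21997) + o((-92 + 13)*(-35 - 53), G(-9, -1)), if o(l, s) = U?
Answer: 4161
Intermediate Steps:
G(M, t) = 9 - t + 10*M (G(M, t) = 9 - (-10*M + t) = 9 - (t - 10*M) = 9 + (-t + 10*M) = 9 - t + 10*M)
w = -4 (w = -2 - 2 = -4)
U = -64 (U = (-4)**3 = -64)
o(l, s) = -64
(-17772 + 21997) + o((-92 + 13)*(-35 - 53), G(-9, -1)) = (-17772 + 21997) - 64 = 4225 - 64 = 4161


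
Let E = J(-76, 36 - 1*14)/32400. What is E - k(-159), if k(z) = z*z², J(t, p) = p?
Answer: 65118799811/16200 ≈ 4.0197e+6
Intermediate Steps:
k(z) = z³
E = 11/16200 (E = (36 - 1*14)/32400 = (36 - 14)*(1/32400) = 22*(1/32400) = 11/16200 ≈ 0.00067901)
E - k(-159) = 11/16200 - 1*(-159)³ = 11/16200 - 1*(-4019679) = 11/16200 + 4019679 = 65118799811/16200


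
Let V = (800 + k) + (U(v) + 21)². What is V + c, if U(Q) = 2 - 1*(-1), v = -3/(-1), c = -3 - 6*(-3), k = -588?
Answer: 803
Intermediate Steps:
c = 15 (c = -3 + 18 = 15)
v = 3 (v = -3*(-1) = 3)
U(Q) = 3 (U(Q) = 2 + 1 = 3)
V = 788 (V = (800 - 588) + (3 + 21)² = 212 + 24² = 212 + 576 = 788)
V + c = 788 + 15 = 803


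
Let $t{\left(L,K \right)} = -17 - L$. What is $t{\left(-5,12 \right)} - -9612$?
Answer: $9600$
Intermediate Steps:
$t{\left(-5,12 \right)} - -9612 = \left(-17 - -5\right) - -9612 = \left(-17 + 5\right) + 9612 = -12 + 9612 = 9600$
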